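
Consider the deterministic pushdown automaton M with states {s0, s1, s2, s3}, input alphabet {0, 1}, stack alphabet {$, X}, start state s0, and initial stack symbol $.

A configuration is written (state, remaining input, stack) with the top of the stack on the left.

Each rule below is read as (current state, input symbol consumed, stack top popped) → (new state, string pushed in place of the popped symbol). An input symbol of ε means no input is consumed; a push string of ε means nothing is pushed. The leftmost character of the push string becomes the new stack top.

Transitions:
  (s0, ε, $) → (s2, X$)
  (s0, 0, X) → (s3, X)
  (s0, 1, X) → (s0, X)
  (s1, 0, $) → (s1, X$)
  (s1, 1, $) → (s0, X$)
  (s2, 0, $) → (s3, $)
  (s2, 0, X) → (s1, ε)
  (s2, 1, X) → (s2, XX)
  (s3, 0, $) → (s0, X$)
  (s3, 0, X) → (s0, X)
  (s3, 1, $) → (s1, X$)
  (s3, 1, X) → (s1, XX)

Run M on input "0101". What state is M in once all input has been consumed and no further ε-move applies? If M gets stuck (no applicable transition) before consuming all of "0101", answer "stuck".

(s0, 0101, $)
  ε-move, top $: go to s2, push X$ → (s2, 0101, X$)
  read 0, top X: go to s1, push ε → (s1, 101, $)
  read 1, top $: go to s0, push X$ → (s0, 01, X$)
  read 0, top X: go to s3, push X → (s3, 1, X$)
  read 1, top X: go to s1, push XX → (s1, ε, XX$)
All input consumed; M is in state s1.

s1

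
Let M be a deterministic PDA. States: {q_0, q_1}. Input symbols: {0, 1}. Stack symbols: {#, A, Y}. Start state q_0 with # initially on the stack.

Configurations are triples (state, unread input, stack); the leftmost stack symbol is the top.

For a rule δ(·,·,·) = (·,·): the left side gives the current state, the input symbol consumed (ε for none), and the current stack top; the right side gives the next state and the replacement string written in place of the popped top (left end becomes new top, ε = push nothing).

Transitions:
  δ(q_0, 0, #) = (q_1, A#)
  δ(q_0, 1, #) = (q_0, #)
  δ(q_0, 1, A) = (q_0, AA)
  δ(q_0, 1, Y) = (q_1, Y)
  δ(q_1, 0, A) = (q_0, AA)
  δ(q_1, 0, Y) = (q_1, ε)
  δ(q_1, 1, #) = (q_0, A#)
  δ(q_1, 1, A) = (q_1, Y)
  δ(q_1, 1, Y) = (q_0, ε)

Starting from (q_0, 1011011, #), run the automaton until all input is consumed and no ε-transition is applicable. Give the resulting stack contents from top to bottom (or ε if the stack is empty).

(q_0, 1011011, #) ⊢ (q_0, 011011, #) ⊢ (q_1, 11011, A#) ⊢ (q_1, 1011, Y#) ⊢ (q_0, 011, #) ⊢ (q_1, 11, A#) ⊢ (q_1, 1, Y#) ⊢ (q_0, ε, #)
All input consumed in state q_0 with stack #.

#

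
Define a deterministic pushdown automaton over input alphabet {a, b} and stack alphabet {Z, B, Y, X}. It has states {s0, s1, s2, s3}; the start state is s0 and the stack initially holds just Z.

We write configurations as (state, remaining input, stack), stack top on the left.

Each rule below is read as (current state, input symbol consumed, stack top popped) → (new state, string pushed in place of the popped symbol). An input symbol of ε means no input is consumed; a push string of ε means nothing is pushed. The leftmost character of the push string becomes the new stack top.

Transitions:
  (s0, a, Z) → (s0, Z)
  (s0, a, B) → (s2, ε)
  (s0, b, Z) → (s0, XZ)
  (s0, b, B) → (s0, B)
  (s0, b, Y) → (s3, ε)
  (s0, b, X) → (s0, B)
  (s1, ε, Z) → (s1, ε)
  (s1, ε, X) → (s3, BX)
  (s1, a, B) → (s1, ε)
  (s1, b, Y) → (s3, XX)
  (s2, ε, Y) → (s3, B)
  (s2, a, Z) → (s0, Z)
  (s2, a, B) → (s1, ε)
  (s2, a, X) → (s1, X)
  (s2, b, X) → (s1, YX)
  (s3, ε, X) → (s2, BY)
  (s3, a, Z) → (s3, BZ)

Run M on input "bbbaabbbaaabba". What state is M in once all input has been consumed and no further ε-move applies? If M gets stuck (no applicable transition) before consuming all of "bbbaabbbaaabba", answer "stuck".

(s0, bbbaabbbaaabba, Z)
  read b, top Z: go to s0, push XZ → (s0, bbaabbbaaabba, XZ)
  read b, top X: go to s0, push B → (s0, baabbbaaabba, BZ)
  read b, top B: go to s0, push B → (s0, aabbbaaabba, BZ)
  read a, top B: go to s2, push ε → (s2, abbbaaabba, Z)
  read a, top Z: go to s0, push Z → (s0, bbbaaabba, Z)
  read b, top Z: go to s0, push XZ → (s0, bbaaabba, XZ)
  read b, top X: go to s0, push B → (s0, baaabba, BZ)
  read b, top B: go to s0, push B → (s0, aaabba, BZ)
  read a, top B: go to s2, push ε → (s2, aabba, Z)
  read a, top Z: go to s0, push Z → (s0, abba, Z)
  read a, top Z: go to s0, push Z → (s0, bba, Z)
  read b, top Z: go to s0, push XZ → (s0, ba, XZ)
  read b, top X: go to s0, push B → (s0, a, BZ)
  read a, top B: go to s2, push ε → (s2, ε, Z)
All input consumed; M is in state s2.

s2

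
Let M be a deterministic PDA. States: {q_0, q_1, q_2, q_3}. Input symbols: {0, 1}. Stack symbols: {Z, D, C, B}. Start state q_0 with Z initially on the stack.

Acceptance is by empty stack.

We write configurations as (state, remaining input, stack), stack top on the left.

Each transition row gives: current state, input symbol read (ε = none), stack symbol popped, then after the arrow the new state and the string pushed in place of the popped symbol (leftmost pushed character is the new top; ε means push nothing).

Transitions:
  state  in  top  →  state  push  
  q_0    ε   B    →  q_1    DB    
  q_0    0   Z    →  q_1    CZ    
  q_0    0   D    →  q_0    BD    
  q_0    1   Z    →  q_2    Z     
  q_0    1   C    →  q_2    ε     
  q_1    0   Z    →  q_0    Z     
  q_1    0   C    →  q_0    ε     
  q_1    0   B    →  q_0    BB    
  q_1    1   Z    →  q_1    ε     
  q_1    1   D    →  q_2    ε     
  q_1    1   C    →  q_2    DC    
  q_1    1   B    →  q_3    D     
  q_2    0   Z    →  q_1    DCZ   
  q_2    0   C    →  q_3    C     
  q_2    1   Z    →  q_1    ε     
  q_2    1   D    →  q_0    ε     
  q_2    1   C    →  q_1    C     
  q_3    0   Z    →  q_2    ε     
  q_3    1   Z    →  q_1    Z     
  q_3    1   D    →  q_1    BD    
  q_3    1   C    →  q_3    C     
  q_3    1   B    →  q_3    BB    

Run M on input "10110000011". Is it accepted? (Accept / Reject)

(q_0, 10110000011, Z) ⊢ (q_2, 0110000011, Z) ⊢ (q_1, 110000011, DCZ) ⊢ (q_2, 10000011, CZ) ⊢ (q_1, 0000011, CZ) ⊢ (q_0, 000011, Z) ⊢ (q_1, 00011, CZ) ⊢ (q_0, 0011, Z) ⊢ (q_1, 011, CZ) ⊢ (q_0, 11, Z) ⊢ (q_2, 1, Z) ⊢ (q_1, ε, ε)
All input consumed and the stack is empty.

Accept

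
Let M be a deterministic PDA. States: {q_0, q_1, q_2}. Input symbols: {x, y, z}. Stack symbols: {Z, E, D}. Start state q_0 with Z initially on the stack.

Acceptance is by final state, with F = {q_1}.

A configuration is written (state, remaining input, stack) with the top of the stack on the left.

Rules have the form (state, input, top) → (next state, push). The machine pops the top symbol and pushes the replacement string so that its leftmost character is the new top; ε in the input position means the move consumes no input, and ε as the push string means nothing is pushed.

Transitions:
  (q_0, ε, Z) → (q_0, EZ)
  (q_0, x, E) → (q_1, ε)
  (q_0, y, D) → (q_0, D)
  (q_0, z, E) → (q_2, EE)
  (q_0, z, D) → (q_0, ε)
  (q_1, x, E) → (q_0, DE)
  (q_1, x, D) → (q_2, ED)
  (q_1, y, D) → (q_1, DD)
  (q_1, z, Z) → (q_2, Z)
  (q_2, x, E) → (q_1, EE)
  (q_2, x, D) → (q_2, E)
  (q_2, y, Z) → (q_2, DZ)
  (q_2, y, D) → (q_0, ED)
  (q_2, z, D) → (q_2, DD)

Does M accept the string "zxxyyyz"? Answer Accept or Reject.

Reject

(q_0, zxxyyyz, Z)
  ε-move, top Z: go to q_0, push EZ → (q_0, zxxyyyz, EZ)
  read z, top E: go to q_2, push EE → (q_2, xxyyyz, EEZ)
  read x, top E: go to q_1, push EE → (q_1, xyyyz, EEEZ)
  read x, top E: go to q_0, push DE → (q_0, yyyz, DEEEZ)
  read y, top D: go to q_0, push D → (q_0, yyz, DEEEZ)
  read y, top D: go to q_0, push D → (q_0, yz, DEEEZ)
  read y, top D: go to q_0, push D → (q_0, z, DEEEZ)
  read z, top D: go to q_0, push ε → (q_0, ε, EEEZ)
All input consumed; state q_0 ∉ F and no further ε-move applies.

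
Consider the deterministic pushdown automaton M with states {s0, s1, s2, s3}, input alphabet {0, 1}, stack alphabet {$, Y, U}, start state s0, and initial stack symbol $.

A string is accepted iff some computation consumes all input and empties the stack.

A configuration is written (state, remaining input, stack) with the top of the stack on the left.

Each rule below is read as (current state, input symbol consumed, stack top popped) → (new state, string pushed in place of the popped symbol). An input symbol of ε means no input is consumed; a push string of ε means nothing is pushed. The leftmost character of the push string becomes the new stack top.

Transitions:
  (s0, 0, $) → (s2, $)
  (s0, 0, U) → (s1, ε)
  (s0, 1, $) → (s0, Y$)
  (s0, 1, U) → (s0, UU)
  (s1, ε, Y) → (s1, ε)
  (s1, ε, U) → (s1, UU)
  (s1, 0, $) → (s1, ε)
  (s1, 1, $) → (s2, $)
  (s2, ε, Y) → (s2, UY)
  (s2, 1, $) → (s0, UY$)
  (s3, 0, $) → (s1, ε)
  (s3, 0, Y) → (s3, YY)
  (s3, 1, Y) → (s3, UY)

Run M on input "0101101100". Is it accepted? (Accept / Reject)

(s0, 0101101100, $)
  read 0, top $: go to s2, push $ → (s2, 101101100, $)
  read 1, top $: go to s0, push UY$ → (s0, 01101100, UY$)
  read 0, top U: go to s1, push ε → (s1, 1101100, Y$)
  ε-move, top Y: go to s1, push ε → (s1, 1101100, $)
  read 1, top $: go to s2, push $ → (s2, 101100, $)
  read 1, top $: go to s0, push UY$ → (s0, 01100, UY$)
  read 0, top U: go to s1, push ε → (s1, 1100, Y$)
  ε-move, top Y: go to s1, push ε → (s1, 1100, $)
  read 1, top $: go to s2, push $ → (s2, 100, $)
  read 1, top $: go to s0, push UY$ → (s0, 00, UY$)
  read 0, top U: go to s1, push ε → (s1, 0, Y$)
  ε-move, top Y: go to s1, push ε → (s1, 0, $)
  read 0, top $: go to s1, push ε → (s1, ε, ε)
All input consumed and the stack is empty.

Accept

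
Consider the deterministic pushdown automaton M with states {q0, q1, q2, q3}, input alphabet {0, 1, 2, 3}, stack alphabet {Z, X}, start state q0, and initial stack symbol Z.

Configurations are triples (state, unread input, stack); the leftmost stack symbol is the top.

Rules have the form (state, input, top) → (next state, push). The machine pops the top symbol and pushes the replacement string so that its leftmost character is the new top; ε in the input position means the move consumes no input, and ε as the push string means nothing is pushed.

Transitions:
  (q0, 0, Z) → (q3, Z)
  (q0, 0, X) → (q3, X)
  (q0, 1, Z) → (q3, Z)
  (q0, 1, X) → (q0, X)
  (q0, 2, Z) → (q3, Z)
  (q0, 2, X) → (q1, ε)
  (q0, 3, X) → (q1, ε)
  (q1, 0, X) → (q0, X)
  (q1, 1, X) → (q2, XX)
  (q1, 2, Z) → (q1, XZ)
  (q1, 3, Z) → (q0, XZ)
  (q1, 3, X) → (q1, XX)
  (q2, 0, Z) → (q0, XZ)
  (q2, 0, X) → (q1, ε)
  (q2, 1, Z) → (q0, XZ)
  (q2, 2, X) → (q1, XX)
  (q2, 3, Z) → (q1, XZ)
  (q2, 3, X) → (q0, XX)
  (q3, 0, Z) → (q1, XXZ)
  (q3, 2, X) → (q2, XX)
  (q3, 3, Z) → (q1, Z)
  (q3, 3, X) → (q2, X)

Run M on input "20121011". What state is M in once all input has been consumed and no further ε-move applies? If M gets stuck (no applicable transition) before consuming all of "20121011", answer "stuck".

stuck

(q0, 20121011, Z)
  read 2, top Z: go to q3, push Z → (q3, 0121011, Z)
  read 0, top Z: go to q1, push XXZ → (q1, 121011, XXZ)
  read 1, top X: go to q2, push XX → (q2, 21011, XXXZ)
  read 2, top X: go to q1, push XX → (q1, 1011, XXXXZ)
  read 1, top X: go to q2, push XX → (q2, 011, XXXXXZ)
  read 0, top X: go to q1, push ε → (q1, 11, XXXXZ)
  read 1, top X: go to q2, push XX → (q2, 1, XXXXXZ)
No transition for (q2, 1, top X); M blocks with input 1 remaining.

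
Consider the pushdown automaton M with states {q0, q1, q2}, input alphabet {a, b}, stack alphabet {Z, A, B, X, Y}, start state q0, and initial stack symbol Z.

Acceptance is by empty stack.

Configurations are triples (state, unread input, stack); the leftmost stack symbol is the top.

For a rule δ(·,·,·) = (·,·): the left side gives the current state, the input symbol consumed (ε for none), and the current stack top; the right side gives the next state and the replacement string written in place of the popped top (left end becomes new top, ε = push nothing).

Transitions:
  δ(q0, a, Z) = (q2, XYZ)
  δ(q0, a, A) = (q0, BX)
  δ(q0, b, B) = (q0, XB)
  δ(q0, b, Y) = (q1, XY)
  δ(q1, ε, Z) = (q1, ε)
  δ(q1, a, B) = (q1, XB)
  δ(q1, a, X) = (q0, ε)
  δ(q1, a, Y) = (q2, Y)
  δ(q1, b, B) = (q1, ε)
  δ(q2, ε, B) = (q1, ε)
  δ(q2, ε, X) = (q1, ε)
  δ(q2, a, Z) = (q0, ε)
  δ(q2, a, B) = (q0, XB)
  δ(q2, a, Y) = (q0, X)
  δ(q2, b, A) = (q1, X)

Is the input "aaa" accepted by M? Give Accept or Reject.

Reject

No computation consumes all input and empties the stack.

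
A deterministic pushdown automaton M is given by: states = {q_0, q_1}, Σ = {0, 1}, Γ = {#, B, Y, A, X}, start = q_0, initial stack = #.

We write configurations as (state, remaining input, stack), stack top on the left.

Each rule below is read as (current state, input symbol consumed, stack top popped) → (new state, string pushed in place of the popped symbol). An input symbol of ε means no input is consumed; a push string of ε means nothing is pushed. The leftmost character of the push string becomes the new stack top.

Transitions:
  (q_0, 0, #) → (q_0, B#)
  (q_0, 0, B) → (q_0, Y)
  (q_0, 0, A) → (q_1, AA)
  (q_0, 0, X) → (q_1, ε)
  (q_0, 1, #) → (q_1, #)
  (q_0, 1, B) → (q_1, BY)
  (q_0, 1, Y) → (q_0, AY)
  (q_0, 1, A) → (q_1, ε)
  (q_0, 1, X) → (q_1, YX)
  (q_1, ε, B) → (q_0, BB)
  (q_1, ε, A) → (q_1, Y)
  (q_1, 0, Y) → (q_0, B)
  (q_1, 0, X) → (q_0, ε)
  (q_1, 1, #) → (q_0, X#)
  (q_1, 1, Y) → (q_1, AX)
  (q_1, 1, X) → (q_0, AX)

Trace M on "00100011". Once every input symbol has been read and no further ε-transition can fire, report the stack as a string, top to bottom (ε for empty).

(q_0, 00100011, #)
  read 0, top #: go to q_0, push B# → (q_0, 0100011, B#)
  read 0, top B: go to q_0, push Y → (q_0, 100011, Y#)
  read 1, top Y: go to q_0, push AY → (q_0, 00011, AY#)
  read 0, top A: go to q_1, push AA → (q_1, 0011, AAY#)
  ε-move, top A: go to q_1, push Y → (q_1, 0011, YAY#)
  read 0, top Y: go to q_0, push B → (q_0, 011, BAY#)
  read 0, top B: go to q_0, push Y → (q_0, 11, YAY#)
  read 1, top Y: go to q_0, push AY → (q_0, 1, AYAY#)
  read 1, top A: go to q_1, push ε → (q_1, ε, YAY#)
All input consumed in state q_1 with stack YAY#.

YAY#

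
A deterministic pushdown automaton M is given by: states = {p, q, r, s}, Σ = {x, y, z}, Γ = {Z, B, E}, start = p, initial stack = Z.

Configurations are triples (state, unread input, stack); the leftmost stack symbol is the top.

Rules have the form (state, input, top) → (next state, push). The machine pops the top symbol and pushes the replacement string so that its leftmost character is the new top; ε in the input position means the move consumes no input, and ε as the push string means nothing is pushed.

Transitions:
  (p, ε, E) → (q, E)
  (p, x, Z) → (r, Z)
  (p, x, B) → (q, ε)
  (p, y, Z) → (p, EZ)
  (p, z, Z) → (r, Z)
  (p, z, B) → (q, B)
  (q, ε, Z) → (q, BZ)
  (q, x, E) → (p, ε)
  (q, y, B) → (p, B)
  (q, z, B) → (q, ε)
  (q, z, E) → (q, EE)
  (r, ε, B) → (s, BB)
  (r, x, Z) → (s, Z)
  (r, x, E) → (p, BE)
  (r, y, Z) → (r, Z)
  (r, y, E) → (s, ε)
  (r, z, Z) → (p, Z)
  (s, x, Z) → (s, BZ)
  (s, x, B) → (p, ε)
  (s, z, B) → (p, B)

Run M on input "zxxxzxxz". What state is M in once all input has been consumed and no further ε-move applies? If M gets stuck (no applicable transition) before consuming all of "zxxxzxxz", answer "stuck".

(p, zxxxzxxz, Z)
  read z, top Z: go to r, push Z → (r, xxxzxxz, Z)
  read x, top Z: go to s, push Z → (s, xxzxxz, Z)
  read x, top Z: go to s, push BZ → (s, xzxxz, BZ)
  read x, top B: go to p, push ε → (p, zxxz, Z)
  read z, top Z: go to r, push Z → (r, xxz, Z)
  read x, top Z: go to s, push Z → (s, xz, Z)
  read x, top Z: go to s, push BZ → (s, z, BZ)
  read z, top B: go to p, push B → (p, ε, BZ)
All input consumed; M is in state p.

p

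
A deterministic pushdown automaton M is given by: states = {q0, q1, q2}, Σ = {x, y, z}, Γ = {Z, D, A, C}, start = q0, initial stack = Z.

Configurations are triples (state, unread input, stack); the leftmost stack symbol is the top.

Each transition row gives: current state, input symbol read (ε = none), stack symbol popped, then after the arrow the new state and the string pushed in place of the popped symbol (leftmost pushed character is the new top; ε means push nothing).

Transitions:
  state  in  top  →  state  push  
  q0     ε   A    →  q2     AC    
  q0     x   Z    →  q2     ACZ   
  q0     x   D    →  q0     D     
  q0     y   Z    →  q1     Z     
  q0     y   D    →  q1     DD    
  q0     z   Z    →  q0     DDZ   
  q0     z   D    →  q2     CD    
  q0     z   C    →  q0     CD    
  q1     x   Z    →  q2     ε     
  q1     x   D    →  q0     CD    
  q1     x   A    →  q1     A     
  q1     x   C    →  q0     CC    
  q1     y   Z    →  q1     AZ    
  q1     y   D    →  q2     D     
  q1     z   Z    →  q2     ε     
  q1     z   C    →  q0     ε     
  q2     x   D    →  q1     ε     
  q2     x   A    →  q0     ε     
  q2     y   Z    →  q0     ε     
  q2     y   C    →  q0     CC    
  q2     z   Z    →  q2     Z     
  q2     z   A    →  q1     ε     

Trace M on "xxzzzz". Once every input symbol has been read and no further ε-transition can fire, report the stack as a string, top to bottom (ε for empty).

CDDDDZ

(q0, xxzzzz, Z)
  read x, top Z: go to q2, push ACZ → (q2, xzzzz, ACZ)
  read x, top A: go to q0, push ε → (q0, zzzz, CZ)
  read z, top C: go to q0, push CD → (q0, zzz, CDZ)
  read z, top C: go to q0, push CD → (q0, zz, CDDZ)
  read z, top C: go to q0, push CD → (q0, z, CDDDZ)
  read z, top C: go to q0, push CD → (q0, ε, CDDDDZ)
All input consumed in state q0 with stack CDDDDZ.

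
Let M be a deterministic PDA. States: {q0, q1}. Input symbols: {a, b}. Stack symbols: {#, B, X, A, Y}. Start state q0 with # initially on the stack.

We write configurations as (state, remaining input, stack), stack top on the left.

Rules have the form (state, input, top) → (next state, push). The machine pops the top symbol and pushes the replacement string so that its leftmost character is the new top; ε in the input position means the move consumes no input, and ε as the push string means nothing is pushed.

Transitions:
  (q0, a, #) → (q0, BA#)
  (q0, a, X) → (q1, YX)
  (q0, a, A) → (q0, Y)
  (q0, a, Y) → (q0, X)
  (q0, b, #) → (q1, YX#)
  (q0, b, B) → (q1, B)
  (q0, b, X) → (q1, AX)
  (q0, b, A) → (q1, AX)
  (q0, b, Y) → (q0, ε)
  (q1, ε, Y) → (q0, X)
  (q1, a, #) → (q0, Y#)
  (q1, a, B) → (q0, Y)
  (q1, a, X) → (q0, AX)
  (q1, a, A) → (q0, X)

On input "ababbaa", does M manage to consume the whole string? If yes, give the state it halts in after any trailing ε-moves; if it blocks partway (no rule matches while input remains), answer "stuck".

(q0, ababbaa, #)
  read a, top #: go to q0, push BA# → (q0, babbaa, BA#)
  read b, top B: go to q1, push B → (q1, abbaa, BA#)
  read a, top B: go to q0, push Y → (q0, bbaa, YA#)
  read b, top Y: go to q0, push ε → (q0, baa, A#)
  read b, top A: go to q1, push AX → (q1, aa, AX#)
  read a, top A: go to q0, push X → (q0, a, XX#)
  read a, top X: go to q1, push YX → (q1, ε, YXX#)
  ε-move, top Y: go to q0, push X → (q0, ε, XXX#)
All input consumed; M is in state q0.

q0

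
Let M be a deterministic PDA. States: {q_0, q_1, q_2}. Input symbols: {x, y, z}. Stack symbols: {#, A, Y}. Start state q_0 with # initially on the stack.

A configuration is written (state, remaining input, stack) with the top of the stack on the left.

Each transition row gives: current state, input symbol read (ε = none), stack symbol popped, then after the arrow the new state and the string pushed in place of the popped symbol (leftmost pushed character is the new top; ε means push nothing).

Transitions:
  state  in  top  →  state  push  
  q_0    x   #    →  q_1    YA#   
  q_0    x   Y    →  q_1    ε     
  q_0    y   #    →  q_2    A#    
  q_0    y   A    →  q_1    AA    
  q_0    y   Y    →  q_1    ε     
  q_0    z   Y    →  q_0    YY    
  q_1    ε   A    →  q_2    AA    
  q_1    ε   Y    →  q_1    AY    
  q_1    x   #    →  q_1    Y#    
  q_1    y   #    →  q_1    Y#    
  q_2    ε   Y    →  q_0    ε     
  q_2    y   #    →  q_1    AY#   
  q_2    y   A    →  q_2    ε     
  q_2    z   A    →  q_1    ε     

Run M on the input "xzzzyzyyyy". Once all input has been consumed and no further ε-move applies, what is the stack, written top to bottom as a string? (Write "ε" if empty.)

AA#

(q_0, xzzzyzyyyy, #)
  read x, top #: go to q_1, push YA# → (q_1, zzzyzyyyy, YA#)
  ε-move, top Y: go to q_1, push AY → (q_1, zzzyzyyyy, AYA#)
  ε-move, top A: go to q_2, push AA → (q_2, zzzyzyyyy, AAYA#)
  read z, top A: go to q_1, push ε → (q_1, zzyzyyyy, AYA#)
  ε-move, top A: go to q_2, push AA → (q_2, zzyzyyyy, AAYA#)
  read z, top A: go to q_1, push ε → (q_1, zyzyyyy, AYA#)
  ε-move, top A: go to q_2, push AA → (q_2, zyzyyyy, AAYA#)
  read z, top A: go to q_1, push ε → (q_1, yzyyyy, AYA#)
  ε-move, top A: go to q_2, push AA → (q_2, yzyyyy, AAYA#)
  read y, top A: go to q_2, push ε → (q_2, zyyyy, AYA#)
  read z, top A: go to q_1, push ε → (q_1, yyyy, YA#)
  ε-move, top Y: go to q_1, push AY → (q_1, yyyy, AYA#)
  ε-move, top A: go to q_2, push AA → (q_2, yyyy, AAYA#)
  read y, top A: go to q_2, push ε → (q_2, yyy, AYA#)
  read y, top A: go to q_2, push ε → (q_2, yy, YA#)
  ε-move, top Y: go to q_0, push ε → (q_0, yy, A#)
  read y, top A: go to q_1, push AA → (q_1, y, AA#)
  ε-move, top A: go to q_2, push AA → (q_2, y, AAA#)
  read y, top A: go to q_2, push ε → (q_2, ε, AA#)
All input consumed in state q_2 with stack AA#.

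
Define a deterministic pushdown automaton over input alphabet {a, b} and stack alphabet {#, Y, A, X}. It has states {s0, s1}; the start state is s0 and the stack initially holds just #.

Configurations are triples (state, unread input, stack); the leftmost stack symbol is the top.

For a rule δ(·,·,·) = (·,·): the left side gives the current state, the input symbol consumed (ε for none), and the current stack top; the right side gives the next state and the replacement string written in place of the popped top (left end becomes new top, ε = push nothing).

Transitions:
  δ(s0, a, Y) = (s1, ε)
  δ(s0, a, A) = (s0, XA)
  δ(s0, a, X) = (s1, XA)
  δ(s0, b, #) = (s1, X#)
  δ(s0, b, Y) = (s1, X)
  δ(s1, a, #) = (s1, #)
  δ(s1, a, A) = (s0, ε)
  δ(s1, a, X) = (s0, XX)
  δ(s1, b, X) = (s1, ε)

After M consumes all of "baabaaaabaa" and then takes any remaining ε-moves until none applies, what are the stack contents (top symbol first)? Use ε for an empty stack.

XAA#

(s0, baabaaaabaa, #) ⊢ (s1, aabaaaabaa, X#) ⊢ (s0, abaaaabaa, XX#) ⊢ (s1, baaaabaa, XAX#) ⊢ (s1, aaaabaa, AX#) ⊢ (s0, aaabaa, X#) ⊢ (s1, aabaa, XA#) ⊢ (s0, abaa, XXA#) ⊢ (s1, baa, XAXA#) ⊢ (s1, aa, AXA#) ⊢ (s0, a, XA#) ⊢ (s1, ε, XAA#)
All input consumed in state s1 with stack XAA#.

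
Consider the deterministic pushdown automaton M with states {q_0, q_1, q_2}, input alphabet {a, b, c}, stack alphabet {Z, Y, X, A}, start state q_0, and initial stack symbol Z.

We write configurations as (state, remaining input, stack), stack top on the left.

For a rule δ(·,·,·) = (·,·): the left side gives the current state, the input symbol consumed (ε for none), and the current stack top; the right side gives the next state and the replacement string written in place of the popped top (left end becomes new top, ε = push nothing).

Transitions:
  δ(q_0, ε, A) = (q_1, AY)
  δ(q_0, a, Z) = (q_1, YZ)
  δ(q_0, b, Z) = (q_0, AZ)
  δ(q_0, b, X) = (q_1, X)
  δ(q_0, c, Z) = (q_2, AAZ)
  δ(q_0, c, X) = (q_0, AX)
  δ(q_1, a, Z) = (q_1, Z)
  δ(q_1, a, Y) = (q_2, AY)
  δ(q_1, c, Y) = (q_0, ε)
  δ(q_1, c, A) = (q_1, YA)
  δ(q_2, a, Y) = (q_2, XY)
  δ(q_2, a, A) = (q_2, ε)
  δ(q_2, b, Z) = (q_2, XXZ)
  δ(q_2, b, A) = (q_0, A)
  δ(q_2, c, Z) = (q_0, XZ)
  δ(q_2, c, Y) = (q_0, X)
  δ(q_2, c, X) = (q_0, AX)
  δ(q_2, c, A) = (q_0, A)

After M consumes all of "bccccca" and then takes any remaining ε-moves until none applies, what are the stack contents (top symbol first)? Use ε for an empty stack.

(q_0, bccccca, Z)
  read b, top Z: go to q_0, push AZ → (q_0, ccccca, AZ)
  ε-move, top A: go to q_1, push AY → (q_1, ccccca, AYZ)
  read c, top A: go to q_1, push YA → (q_1, cccca, YAYZ)
  read c, top Y: go to q_0, push ε → (q_0, ccca, AYZ)
  ε-move, top A: go to q_1, push AY → (q_1, ccca, AYYZ)
  read c, top A: go to q_1, push YA → (q_1, cca, YAYYZ)
  read c, top Y: go to q_0, push ε → (q_0, ca, AYYZ)
  ε-move, top A: go to q_1, push AY → (q_1, ca, AYYYZ)
  read c, top A: go to q_1, push YA → (q_1, a, YAYYYZ)
  read a, top Y: go to q_2, push AY → (q_2, ε, AYAYYYZ)
All input consumed in state q_2 with stack AYAYYYZ.

AYAYYYZ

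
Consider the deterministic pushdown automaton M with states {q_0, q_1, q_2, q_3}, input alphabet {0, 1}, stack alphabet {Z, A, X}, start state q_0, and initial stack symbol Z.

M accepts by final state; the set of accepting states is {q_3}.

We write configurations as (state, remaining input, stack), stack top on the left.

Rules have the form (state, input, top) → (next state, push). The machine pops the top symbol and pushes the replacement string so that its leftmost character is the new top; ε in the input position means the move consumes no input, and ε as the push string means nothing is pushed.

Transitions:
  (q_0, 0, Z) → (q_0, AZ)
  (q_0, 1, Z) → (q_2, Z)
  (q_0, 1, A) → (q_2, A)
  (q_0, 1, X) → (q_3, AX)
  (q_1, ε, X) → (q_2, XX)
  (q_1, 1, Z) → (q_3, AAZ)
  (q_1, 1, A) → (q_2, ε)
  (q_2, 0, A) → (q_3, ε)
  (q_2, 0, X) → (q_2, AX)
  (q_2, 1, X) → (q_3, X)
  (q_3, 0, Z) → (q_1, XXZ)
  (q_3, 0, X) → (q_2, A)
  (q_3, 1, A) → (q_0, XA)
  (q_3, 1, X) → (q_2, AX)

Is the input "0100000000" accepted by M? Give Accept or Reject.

(q_0, 0100000000, Z) ⊢ (q_0, 100000000, AZ) ⊢ (q_2, 00000000, AZ) ⊢ (q_3, 0000000, Z) ⊢ (q_1, 000000, XXZ) ⊢ (q_2, 000000, XXXZ) ⊢ (q_2, 00000, AXXXZ) ⊢ (q_3, 0000, XXXZ) ⊢ (q_2, 000, AXXZ) ⊢ (q_3, 00, XXZ) ⊢ (q_2, 0, AXZ) ⊢ (q_3, ε, XZ)
All input consumed; state q_3 ∈ F.

Accept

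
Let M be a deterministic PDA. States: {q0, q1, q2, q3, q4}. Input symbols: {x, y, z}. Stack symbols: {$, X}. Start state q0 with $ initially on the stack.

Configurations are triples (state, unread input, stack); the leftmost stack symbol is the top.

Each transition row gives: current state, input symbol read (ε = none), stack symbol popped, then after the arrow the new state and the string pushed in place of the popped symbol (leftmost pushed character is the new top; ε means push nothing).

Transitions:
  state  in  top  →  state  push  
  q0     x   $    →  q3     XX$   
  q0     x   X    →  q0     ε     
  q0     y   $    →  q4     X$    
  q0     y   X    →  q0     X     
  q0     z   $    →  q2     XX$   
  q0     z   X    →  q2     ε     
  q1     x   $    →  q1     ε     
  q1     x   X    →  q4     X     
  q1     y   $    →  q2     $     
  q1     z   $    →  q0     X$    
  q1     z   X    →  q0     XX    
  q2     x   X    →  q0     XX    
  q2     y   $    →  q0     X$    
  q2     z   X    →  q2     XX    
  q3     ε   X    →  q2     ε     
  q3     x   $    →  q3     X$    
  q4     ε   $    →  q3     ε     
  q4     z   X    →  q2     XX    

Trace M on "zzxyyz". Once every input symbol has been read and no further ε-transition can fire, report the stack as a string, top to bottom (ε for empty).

XXX$

(q0, zzxyyz, $)
  read z, top $: go to q2, push XX$ → (q2, zxyyz, XX$)
  read z, top X: go to q2, push XX → (q2, xyyz, XXX$)
  read x, top X: go to q0, push XX → (q0, yyz, XXXX$)
  read y, top X: go to q0, push X → (q0, yz, XXXX$)
  read y, top X: go to q0, push X → (q0, z, XXXX$)
  read z, top X: go to q2, push ε → (q2, ε, XXX$)
All input consumed in state q2 with stack XXX$.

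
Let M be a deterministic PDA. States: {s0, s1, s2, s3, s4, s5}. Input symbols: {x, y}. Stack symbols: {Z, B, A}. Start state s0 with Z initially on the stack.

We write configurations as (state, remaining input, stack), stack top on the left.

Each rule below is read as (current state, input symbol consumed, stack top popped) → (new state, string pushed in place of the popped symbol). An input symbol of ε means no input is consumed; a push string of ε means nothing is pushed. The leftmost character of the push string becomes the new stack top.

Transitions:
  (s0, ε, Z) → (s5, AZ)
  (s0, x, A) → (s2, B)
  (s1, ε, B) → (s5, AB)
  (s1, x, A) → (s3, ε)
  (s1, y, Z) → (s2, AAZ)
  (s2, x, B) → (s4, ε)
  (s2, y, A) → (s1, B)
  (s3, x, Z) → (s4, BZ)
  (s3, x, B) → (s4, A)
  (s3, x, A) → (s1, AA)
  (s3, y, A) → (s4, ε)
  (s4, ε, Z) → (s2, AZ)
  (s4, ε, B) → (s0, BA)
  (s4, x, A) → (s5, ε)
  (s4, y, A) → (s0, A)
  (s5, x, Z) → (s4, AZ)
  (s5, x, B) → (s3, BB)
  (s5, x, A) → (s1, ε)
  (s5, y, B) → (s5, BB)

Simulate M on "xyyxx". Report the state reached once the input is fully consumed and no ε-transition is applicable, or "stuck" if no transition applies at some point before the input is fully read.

(s0, xyyxx, Z) ⊢ (s5, xyyxx, AZ) ⊢ (s1, yyxx, Z) ⊢ (s2, yxx, AAZ) ⊢ (s1, xx, BAZ) ⊢ (s5, xx, ABAZ) ⊢ (s1, x, BAZ) ⊢ (s5, x, ABAZ) ⊢ (s1, ε, BAZ) ⊢ (s5, ε, ABAZ)
All input consumed; M is in state s5.

s5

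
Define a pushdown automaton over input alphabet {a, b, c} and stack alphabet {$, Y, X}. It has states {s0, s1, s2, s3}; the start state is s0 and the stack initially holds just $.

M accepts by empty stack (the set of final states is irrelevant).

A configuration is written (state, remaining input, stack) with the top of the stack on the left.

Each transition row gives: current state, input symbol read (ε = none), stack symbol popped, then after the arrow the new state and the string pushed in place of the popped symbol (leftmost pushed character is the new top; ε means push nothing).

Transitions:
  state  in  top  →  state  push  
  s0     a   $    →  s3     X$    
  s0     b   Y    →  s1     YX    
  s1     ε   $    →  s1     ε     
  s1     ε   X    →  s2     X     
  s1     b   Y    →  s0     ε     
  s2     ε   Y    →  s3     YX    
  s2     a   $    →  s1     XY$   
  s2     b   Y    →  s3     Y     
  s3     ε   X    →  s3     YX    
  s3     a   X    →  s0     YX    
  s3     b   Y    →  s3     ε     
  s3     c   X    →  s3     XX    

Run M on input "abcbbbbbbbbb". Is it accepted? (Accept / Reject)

Reject

No computation consumes all input and empties the stack.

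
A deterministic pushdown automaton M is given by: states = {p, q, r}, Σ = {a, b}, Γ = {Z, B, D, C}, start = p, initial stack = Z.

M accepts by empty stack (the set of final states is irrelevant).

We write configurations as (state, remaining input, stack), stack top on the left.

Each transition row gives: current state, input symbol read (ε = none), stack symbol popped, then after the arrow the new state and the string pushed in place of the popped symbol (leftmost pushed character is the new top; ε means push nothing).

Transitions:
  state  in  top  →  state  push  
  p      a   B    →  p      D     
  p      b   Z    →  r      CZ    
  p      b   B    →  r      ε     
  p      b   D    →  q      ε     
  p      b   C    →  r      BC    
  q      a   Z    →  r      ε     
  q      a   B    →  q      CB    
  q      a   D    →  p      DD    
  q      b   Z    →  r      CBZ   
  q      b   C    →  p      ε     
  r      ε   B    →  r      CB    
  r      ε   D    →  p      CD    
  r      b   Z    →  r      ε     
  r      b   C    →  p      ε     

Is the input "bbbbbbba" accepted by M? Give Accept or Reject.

(p, bbbbbbba, Z)
  read b, top Z: go to r, push CZ → (r, bbbbbba, CZ)
  read b, top C: go to p, push ε → (p, bbbbba, Z)
  read b, top Z: go to r, push CZ → (r, bbbba, CZ)
  read b, top C: go to p, push ε → (p, bbba, Z)
  read b, top Z: go to r, push CZ → (r, bba, CZ)
  read b, top C: go to p, push ε → (p, ba, Z)
  read b, top Z: go to r, push CZ → (r, a, CZ)
No transition applies at (r, a, CZ); input not fully consumed.

Reject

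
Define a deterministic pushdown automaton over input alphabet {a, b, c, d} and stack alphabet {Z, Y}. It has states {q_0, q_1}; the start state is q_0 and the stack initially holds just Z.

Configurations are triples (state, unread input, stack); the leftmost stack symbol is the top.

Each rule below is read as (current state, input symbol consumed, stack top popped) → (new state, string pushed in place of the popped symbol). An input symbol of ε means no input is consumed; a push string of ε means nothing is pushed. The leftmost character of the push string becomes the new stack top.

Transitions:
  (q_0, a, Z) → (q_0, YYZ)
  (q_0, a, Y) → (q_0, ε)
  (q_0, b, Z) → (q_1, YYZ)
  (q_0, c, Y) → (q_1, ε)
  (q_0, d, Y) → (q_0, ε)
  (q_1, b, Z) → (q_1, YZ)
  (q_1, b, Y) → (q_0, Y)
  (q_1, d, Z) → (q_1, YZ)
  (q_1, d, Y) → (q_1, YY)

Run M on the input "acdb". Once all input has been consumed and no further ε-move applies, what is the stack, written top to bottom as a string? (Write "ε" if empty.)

YYZ

(q_0, acdb, Z) ⊢ (q_0, cdb, YYZ) ⊢ (q_1, db, YZ) ⊢ (q_1, b, YYZ) ⊢ (q_0, ε, YYZ)
All input consumed in state q_0 with stack YYZ.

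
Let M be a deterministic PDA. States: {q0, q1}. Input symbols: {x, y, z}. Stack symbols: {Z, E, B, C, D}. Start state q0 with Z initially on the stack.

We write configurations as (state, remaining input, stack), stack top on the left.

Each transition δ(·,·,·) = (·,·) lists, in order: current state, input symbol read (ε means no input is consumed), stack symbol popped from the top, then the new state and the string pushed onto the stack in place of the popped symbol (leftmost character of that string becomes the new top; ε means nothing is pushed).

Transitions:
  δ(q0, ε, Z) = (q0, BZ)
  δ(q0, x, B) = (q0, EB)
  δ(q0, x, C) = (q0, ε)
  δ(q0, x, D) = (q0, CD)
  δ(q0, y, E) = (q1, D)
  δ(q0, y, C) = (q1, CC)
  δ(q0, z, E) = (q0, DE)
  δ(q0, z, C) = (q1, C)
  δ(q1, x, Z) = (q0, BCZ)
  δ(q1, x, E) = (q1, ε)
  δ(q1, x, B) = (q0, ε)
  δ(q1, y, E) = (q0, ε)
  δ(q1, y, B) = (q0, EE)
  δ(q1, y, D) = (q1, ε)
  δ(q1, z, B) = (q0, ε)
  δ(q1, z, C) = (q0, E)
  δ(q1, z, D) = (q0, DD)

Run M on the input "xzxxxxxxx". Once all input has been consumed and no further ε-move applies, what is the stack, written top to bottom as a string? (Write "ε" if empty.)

(q0, xzxxxxxxx, Z) ⊢ (q0, xzxxxxxxx, BZ) ⊢ (q0, zxxxxxxx, EBZ) ⊢ (q0, xxxxxxx, DEBZ) ⊢ (q0, xxxxxx, CDEBZ) ⊢ (q0, xxxxx, DEBZ) ⊢ (q0, xxxx, CDEBZ) ⊢ (q0, xxx, DEBZ) ⊢ (q0, xx, CDEBZ) ⊢ (q0, x, DEBZ) ⊢ (q0, ε, CDEBZ)
All input consumed in state q0 with stack CDEBZ.

CDEBZ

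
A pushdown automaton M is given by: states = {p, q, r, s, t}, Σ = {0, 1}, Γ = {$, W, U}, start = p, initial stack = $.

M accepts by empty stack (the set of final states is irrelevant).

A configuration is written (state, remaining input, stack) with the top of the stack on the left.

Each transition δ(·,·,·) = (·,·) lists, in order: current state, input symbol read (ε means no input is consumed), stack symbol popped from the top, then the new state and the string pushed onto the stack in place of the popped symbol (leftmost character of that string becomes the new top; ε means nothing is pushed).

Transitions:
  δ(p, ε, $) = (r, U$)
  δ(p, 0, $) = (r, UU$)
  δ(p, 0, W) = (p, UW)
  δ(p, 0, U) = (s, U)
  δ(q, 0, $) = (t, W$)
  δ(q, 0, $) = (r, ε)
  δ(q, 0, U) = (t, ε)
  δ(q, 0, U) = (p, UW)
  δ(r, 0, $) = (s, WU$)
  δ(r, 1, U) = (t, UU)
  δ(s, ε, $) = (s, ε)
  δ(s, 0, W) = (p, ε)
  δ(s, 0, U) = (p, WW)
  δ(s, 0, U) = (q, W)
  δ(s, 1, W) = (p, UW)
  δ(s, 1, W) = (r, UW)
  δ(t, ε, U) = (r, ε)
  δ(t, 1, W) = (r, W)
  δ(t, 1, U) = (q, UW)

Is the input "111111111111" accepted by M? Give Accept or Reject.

No computation consumes all input and empties the stack.

Reject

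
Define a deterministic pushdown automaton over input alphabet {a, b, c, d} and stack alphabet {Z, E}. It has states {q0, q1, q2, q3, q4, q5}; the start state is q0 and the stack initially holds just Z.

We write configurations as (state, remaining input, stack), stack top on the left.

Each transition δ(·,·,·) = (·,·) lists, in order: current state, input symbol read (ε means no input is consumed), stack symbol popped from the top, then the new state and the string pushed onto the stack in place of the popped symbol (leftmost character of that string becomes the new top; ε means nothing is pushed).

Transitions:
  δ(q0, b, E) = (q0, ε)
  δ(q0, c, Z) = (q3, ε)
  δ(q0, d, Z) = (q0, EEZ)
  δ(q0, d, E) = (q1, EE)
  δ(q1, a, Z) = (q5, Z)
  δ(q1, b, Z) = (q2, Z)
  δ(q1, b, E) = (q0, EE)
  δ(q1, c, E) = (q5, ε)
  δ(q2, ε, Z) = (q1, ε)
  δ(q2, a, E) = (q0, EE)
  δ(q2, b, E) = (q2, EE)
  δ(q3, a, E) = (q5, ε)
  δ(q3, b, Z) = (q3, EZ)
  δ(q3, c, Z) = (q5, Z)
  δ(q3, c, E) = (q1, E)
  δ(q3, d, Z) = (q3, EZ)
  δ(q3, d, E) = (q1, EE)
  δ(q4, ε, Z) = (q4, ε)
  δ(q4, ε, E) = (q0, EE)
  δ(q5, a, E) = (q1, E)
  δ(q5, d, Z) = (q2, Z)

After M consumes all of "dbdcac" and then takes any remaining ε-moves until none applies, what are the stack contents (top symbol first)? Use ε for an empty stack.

(q0, dbdcac, Z)
  read d, top Z: go to q0, push EEZ → (q0, bdcac, EEZ)
  read b, top E: go to q0, push ε → (q0, dcac, EZ)
  read d, top E: go to q1, push EE → (q1, cac, EEZ)
  read c, top E: go to q5, push ε → (q5, ac, EZ)
  read a, top E: go to q1, push E → (q1, c, EZ)
  read c, top E: go to q5, push ε → (q5, ε, Z)
All input consumed in state q5 with stack Z.

Z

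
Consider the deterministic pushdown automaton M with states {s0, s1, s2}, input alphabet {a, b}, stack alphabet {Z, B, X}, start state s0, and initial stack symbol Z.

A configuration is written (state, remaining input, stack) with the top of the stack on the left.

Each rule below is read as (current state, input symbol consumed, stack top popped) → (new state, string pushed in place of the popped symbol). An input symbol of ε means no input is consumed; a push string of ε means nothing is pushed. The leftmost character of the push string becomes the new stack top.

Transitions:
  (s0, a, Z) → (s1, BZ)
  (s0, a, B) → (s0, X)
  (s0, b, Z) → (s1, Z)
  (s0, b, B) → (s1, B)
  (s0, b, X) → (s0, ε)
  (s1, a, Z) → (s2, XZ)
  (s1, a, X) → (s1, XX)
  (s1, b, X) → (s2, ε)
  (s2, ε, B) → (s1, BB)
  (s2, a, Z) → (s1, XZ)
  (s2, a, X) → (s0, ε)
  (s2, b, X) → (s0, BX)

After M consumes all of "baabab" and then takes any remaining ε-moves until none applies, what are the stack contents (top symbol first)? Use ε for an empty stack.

BXZ

(s0, baabab, Z) ⊢ (s1, aabab, Z) ⊢ (s2, abab, XZ) ⊢ (s0, bab, Z) ⊢ (s1, ab, Z) ⊢ (s2, b, XZ) ⊢ (s0, ε, BXZ)
All input consumed in state s0 with stack BXZ.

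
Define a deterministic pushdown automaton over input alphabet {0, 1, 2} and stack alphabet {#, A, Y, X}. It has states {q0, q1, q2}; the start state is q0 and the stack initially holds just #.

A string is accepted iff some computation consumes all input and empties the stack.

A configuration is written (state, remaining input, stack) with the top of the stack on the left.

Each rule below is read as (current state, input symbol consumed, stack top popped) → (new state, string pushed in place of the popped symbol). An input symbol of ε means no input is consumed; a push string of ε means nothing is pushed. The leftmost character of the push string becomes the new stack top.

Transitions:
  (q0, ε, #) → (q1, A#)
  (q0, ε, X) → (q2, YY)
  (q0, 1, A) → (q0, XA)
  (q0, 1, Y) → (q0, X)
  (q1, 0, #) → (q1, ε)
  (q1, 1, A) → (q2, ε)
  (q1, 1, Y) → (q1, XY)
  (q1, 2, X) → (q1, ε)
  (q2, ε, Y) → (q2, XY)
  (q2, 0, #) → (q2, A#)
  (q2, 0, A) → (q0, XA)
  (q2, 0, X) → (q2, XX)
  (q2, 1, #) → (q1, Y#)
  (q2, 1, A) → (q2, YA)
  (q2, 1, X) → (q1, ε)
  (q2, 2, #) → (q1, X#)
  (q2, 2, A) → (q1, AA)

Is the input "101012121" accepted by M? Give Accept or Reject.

Reject

(q0, 101012121, #)
  ε-move, top #: go to q1, push A# → (q1, 101012121, A#)
  read 1, top A: go to q2, push ε → (q2, 01012121, #)
  read 0, top #: go to q2, push A# → (q2, 1012121, A#)
  read 1, top A: go to q2, push YA → (q2, 012121, YA#)
  ε-move, top Y: go to q2, push XY → (q2, 012121, XYA#)
  read 0, top X: go to q2, push XX → (q2, 12121, XXYA#)
  read 1, top X: go to q1, push ε → (q1, 2121, XYA#)
  read 2, top X: go to q1, push ε → (q1, 121, YA#)
  read 1, top Y: go to q1, push XY → (q1, 21, XYA#)
  read 2, top X: go to q1, push ε → (q1, 1, YA#)
  read 1, top Y: go to q1, push XY → (q1, ε, XYA#)
All input consumed; stack is XYA#, not empty, and no further ε-move applies.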